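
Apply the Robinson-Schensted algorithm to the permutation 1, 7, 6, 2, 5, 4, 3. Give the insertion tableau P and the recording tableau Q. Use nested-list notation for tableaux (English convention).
P = [[1, 2, 3], [4], [5], [6], [7]], Q = [[1, 2, 5], [3], [4], [6], [7]]

Insert each entry of the permutation into P by Schensted row insertion, recording in Q the position of each new cell.

Insert 1: appended to row 1. P = [[1]], Q = [[1]].
Insert 7: appended to row 1. P = [[1, 7]], Q = [[1, 2]].
Insert 6: 6 bumps 7 from row 1; 7 starts row 2. P = [[1, 6], [7]], Q = [[1, 2], [3]].
Insert 2: 2 bumps 6 from row 1; 6 bumps 7 from row 2; 7 starts row 3. P = [[1, 2], [6], [7]], Q = [[1, 2], [3], [4]].
Insert 5: appended to row 1. P = [[1, 2, 5], [6], [7]], Q = [[1, 2, 5], [3], [4]].
Insert 4: 4 bumps 5 from row 1; 5 bumps 6 from row 2; 6 bumps 7 from row 3; 7 starts row 4. P = [[1, 2, 4], [5], [6], [7]], Q = [[1, 2, 5], [3], [4], [6]].
Insert 3: 3 bumps 4 from row 1; 4 bumps 5 from row 2; 5 bumps 6 from row 3; 6 bumps 7 from row 4; 7 starts row 5. P = [[1, 2, 3], [4], [5], [6], [7]], Q = [[1, 2, 5], [3], [4], [6], [7]].

So P = [[1, 2, 3], [4], [5], [6], [7]], Q = [[1, 2, 5], [3], [4], [6], [7]].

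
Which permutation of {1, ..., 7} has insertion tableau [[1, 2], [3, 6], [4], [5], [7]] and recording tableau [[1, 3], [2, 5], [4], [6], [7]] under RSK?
Reverse the RSK construction: for i from n down to 1, find the cell of Q containing i, remove the entry at that cell from P, and reverse-bump it up through P; the value ejected from row 1 is w(i).

Step i=7: Q has 7 at row 5, column 1; remove 7 from row 5 of P and reverse-bump: 7 enters row 4 and ejects 5; 5 enters row 3 and ejects 4; 4 enters row 2 and ejects 3; 3 enters row 1 and ejects 2. So w(7) = 2. P is now [[1, 3], [4, 6], [5], [7]].
Step i=6: Q has 6 at row 4, column 1; remove 7 from row 4 of P and reverse-bump: 7 enters row 3 and ejects 5; 5 enters row 2 and ejects 4; 4 enters row 1 and ejects 3. So w(6) = 3. P is now [[1, 4], [5, 6], [7]].
Step i=5: Q has 5 at row 2, column 2; remove 6 from row 2 of P and reverse-bump: 6 enters row 1 and ejects 4. So w(5) = 4. P is now [[1, 6], [5], [7]].
Step i=4: Q has 4 at row 3, column 1; remove 7 from row 3 of P and reverse-bump: 7 enters row 2 and ejects 5; 5 enters row 1 and ejects 1. So w(4) = 1. P is now [[5, 6], [7]].
Step i=3: Q has 3 at row 1, column 2; remove that cell from P, ejecting 6. So w(3) = 6. P is now [[5], [7]].
Step i=2: Q has 2 at row 2, column 1; remove 7 from row 2 of P and reverse-bump: 7 enters row 1 and ejects 5. So w(2) = 5. P is now [[7]].
Step i=1: Q has 1 at row 1, column 1; remove that cell from P, ejecting 7. So w(1) = 7. P is now [].

So w = 7 5 6 1 4 3 2.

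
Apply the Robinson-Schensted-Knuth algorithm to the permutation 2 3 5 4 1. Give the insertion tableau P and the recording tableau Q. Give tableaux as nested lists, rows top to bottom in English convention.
Insert each entry of the permutation into P by Schensted row insertion, recording in Q the position of each new cell.

Insert 2: appended to row 1. P = [[2]].
Insert 3: appended to row 1. P = [[2, 3]].
Insert 5: appended to row 1. P = [[2, 3, 5]].
Insert 4: 4 bumps 5 from row 1; 5 starts row 2. P = [[2, 3, 4], [5]].
Insert 1: 1 bumps 2 from row 1; 2 bumps 5 from row 2; 5 starts row 3. P = [[1, 3, 4], [2], [5]].

So P = [[1, 3, 4], [2], [5]], Q = [[1, 2, 3], [4], [5]].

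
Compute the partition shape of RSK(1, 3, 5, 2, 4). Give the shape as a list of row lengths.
[3, 2]

Row-insert each entry into an empty tableau.

After inserting 1: P = [[1]].
After inserting 3: P = [[1, 3]].
After inserting 5: P = [[1, 3, 5]].
After inserting 2: P = [[1, 2, 5], [3]].
After inserting 4: P = [[1, 2, 4], [3, 5]].

The final insertion tableau P = [[1, 2, 4], [3, 5]] has shape [3, 2].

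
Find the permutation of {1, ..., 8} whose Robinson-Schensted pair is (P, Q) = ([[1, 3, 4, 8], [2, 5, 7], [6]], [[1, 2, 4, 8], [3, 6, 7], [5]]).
2 6 5 7 1 3 4 8

Reverse the RSK construction: for i from n down to 1, find the cell of Q containing i, remove the entry at that cell from P, and reverse-bump it up through P; the value ejected from row 1 is w(i).

Step i=8: Q has 8 at row 1, column 4; remove that cell from P, ejecting 8. So w(8) = 8. P is now [[1, 3, 4], [2, 5, 7], [6]].
Step i=7: Q has 7 at row 2, column 3; remove 7 from row 2 of P and reverse-bump: 7 enters row 1 and ejects 4. So w(7) = 4. P is now [[1, 3, 7], [2, 5], [6]].
Step i=6: Q has 6 at row 2, column 2; remove 5 from row 2 of P and reverse-bump: 5 enters row 1 and ejects 3. So w(6) = 3. P is now [[1, 5, 7], [2], [6]].
Step i=5: Q has 5 at row 3, column 1; remove 6 from row 3 of P and reverse-bump: 6 enters row 2 and ejects 2; 2 enters row 1 and ejects 1. So w(5) = 1. P is now [[2, 5, 7], [6]].
Step i=4: Q has 4 at row 1, column 3; remove that cell from P, ejecting 7. So w(4) = 7. P is now [[2, 5], [6]].
Step i=3: Q has 3 at row 2, column 1; remove 6 from row 2 of P and reverse-bump: 6 enters row 1 and ejects 5. So w(3) = 5. P is now [[2, 6]].
Step i=2: Q has 2 at row 1, column 2; remove that cell from P, ejecting 6. So w(2) = 6. P is now [[2]].
Step i=1: Q has 1 at row 1, column 1; remove that cell from P, ejecting 2. So w(1) = 2. P is now [].

So w = 2 6 5 7 1 3 4 8.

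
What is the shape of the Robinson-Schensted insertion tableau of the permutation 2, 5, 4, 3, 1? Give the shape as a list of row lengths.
Row-insert each entry into an empty tableau.

After inserting 2: P = [[2]].
After inserting 5: P = [[2, 5]].
After inserting 4: P = [[2, 4], [5]].
After inserting 3: P = [[2, 3], [4], [5]].
After inserting 1: P = [[1, 3], [2], [4], [5]].

The final insertion tableau P = [[1, 3], [2], [4], [5]] has shape [2, 1, 1, 1].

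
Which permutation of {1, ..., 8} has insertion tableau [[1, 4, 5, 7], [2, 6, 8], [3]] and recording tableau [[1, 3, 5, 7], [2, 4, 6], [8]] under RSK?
Reverse the RSK construction: for i from n down to 1, find the cell of Q containing i, remove the entry at that cell from P, and reverse-bump it up through P; the value ejected from row 1 is w(i).

Step i=8: Q has 8 at row 3, column 1; remove 3 from row 3 of P and reverse-bump: 3 enters row 2 and ejects 2; 2 enters row 1 and ejects 1. So w(8) = 1. P is now [[2, 4, 5, 7], [3, 6, 8]].
Step i=7: Q has 7 at row 1, column 4; remove that cell from P, ejecting 7. So w(7) = 7. P is now [[2, 4, 5], [3, 6, 8]].
Step i=6: Q has 6 at row 2, column 3; remove 8 from row 2 of P and reverse-bump: 8 enters row 1 and ejects 5. So w(6) = 5. P is now [[2, 4, 8], [3, 6]].
Step i=5: Q has 5 at row 1, column 3; remove that cell from P, ejecting 8. So w(5) = 8. P is now [[2, 4], [3, 6]].
Step i=4: Q has 4 at row 2, column 2; remove 6 from row 2 of P and reverse-bump: 6 enters row 1 and ejects 4. So w(4) = 4. P is now [[2, 6], [3]].
Step i=3: Q has 3 at row 1, column 2; remove that cell from P, ejecting 6. So w(3) = 6. P is now [[2], [3]].
Step i=2: Q has 2 at row 2, column 1; remove 3 from row 2 of P and reverse-bump: 3 enters row 1 and ejects 2. So w(2) = 2. P is now [[3]].
Step i=1: Q has 1 at row 1, column 1; remove that cell from P, ejecting 3. So w(1) = 3. P is now [].

So w = 3 2 6 4 8 5 7 1.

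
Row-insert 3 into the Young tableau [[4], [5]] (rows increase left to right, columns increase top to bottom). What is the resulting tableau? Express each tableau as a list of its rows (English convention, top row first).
In row 1, 3 replaces 4 (the leftmost entry greater than 3); 4 is bumped to row 2. In row 2, 4 replaces 5 (the leftmost entry greater than 4); 5 is bumped to row 3. 5 starts a new row 3. The new tableau is [[3], [4], [5]].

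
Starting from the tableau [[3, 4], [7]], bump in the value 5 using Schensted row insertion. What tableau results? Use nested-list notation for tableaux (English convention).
5 is larger than every entry of row 1, so it is appended to row 1. The new tableau is [[3, 4, 5], [7]].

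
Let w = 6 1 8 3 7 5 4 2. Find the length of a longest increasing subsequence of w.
3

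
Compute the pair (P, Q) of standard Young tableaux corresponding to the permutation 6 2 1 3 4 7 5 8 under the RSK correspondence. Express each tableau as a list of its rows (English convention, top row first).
P = [[1, 3, 4, 5, 8], [2, 7], [6]], Q = [[1, 4, 5, 6, 8], [2, 7], [3]]

Insert each entry of the permutation into P by Schensted row insertion, recording in Q the position of each new cell.

After inserting 6: P = [[6]].
After inserting 2: P = [[2], [6]].
After inserting 1: P = [[1], [2], [6]].
After inserting 3: P = [[1, 3], [2], [6]].
After inserting 4: P = [[1, 3, 4], [2], [6]].
After inserting 7: P = [[1, 3, 4, 7], [2], [6]].
After inserting 5: P = [[1, 3, 4, 5], [2, 7], [6]].
After inserting 8: P = [[1, 3, 4, 5, 8], [2, 7], [6]].

So P = [[1, 3, 4, 5, 8], [2, 7], [6]], Q = [[1, 4, 5, 6, 8], [2, 7], [3]].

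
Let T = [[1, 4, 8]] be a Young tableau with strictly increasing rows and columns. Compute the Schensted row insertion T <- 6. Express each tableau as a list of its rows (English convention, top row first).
In row 1, 6 replaces 8 (the leftmost entry greater than 6); 8 is bumped to row 2. 8 starts a new row 2. The new tableau is [[1, 4, 6], [8]].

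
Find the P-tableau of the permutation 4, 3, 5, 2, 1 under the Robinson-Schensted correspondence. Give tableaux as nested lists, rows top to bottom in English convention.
P = [[1, 5], [2], [3], [4]]

Insert 4: appended to row 1. P = [[4]].
Insert 3: 3 bumps 4 from row 1; 4 starts row 2. P = [[3], [4]].
Insert 5: appended to row 1. P = [[3, 5], [4]].
Insert 2: 2 bumps 3 from row 1; 3 bumps 4 from row 2; 4 starts row 3. P = [[2, 5], [3], [4]].
Insert 1: 1 bumps 2 from row 1; 2 bumps 3 from row 2; 3 bumps 4 from row 3; 4 starts row 4. P = [[1, 5], [2], [3], [4]].

So P = [[1, 5], [2], [3], [4]].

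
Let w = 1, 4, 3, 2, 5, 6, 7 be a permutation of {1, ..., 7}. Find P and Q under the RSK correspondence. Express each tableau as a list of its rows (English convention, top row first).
Insert each entry of the permutation into P by Schensted row insertion, recording in Q the position of each new cell.

Insert 1: appended to row 1. P = [[1]], Q = [[1]].
Insert 4: appended to row 1. P = [[1, 4]], Q = [[1, 2]].
Insert 3: 3 bumps 4 from row 1; 4 starts row 2. P = [[1, 3], [4]], Q = [[1, 2], [3]].
Insert 2: 2 bumps 3 from row 1; 3 bumps 4 from row 2; 4 starts row 3. P = [[1, 2], [3], [4]], Q = [[1, 2], [3], [4]].
Insert 5: appended to row 1. P = [[1, 2, 5], [3], [4]], Q = [[1, 2, 5], [3], [4]].
Insert 6: appended to row 1. P = [[1, 2, 5, 6], [3], [4]], Q = [[1, 2, 5, 6], [3], [4]].
Insert 7: appended to row 1. P = [[1, 2, 5, 6, 7], [3], [4]], Q = [[1, 2, 5, 6, 7], [3], [4]].

So P = [[1, 2, 5, 6, 7], [3], [4]], Q = [[1, 2, 5, 6, 7], [3], [4]].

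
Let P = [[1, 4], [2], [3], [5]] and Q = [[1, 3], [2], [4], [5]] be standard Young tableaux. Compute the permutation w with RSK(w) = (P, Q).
Reverse the RSK construction: for i from n down to 1, find the cell of Q containing i, remove the entry at that cell from P, and reverse-bump it up through P; the value ejected from row 1 is w(i).

Step i=5: Q has 5 at row 4, column 1; remove 5 from row 4 of P and reverse-bump: 5 enters row 3 and ejects 3; 3 enters row 2 and ejects 2; 2 enters row 1 and ejects 1. So w(5) = 1. P is now [[2, 4], [3], [5]].
Step i=4: Q has 4 at row 3, column 1; remove 5 from row 3 of P and reverse-bump: 5 enters row 2 and ejects 3; 3 enters row 1 and ejects 2. So w(4) = 2. P is now [[3, 4], [5]].
Step i=3: Q has 3 at row 1, column 2; remove that cell from P, ejecting 4. So w(3) = 4. P is now [[3], [5]].
Step i=2: Q has 2 at row 2, column 1; remove 5 from row 2 of P and reverse-bump: 5 enters row 1 and ejects 3. So w(2) = 3. P is now [[5]].
Step i=1: Q has 1 at row 1, column 1; remove that cell from P, ejecting 5. So w(1) = 5. P is now [].

So w = 5 3 4 2 1.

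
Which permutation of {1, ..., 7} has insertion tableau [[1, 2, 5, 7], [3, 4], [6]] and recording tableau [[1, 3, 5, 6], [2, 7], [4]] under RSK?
Reverse the RSK construction: for i from n down to 1, find the cell of Q containing i, remove the entry at that cell from P, and reverse-bump it up through P; the value ejected from row 1 is w(i).

Step i=7: Q has 7 at row 2, column 2; remove 4 from row 2 of P and reverse-bump: 4 enters row 1 and ejects 2. So w(7) = 2. P is now [[1, 4, 5, 7], [3], [6]].
Step i=6: Q has 6 at row 1, column 4; remove that cell from P, ejecting 7. So w(6) = 7. P is now [[1, 4, 5], [3], [6]].
Step i=5: Q has 5 at row 1, column 3; remove that cell from P, ejecting 5. So w(5) = 5. P is now [[1, 4], [3], [6]].
Step i=4: Q has 4 at row 3, column 1; remove 6 from row 3 of P and reverse-bump: 6 enters row 2 and ejects 3; 3 enters row 1 and ejects 1. So w(4) = 1. P is now [[3, 4], [6]].
Step i=3: Q has 3 at row 1, column 2; remove that cell from P, ejecting 4. So w(3) = 4. P is now [[3], [6]].
Step i=2: Q has 2 at row 2, column 1; remove 6 from row 2 of P and reverse-bump: 6 enters row 1 and ejects 3. So w(2) = 3. P is now [[6]].
Step i=1: Q has 1 at row 1, column 1; remove that cell from P, ejecting 6. So w(1) = 6. P is now [].

So w = 6 3 4 1 5 7 2.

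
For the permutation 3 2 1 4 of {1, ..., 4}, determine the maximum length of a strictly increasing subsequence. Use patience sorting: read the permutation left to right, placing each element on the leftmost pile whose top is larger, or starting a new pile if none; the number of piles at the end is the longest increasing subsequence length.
2

3: new pile. tops = [3]
2: onto pile 1 (replacing 3). tops = [2]
1: onto pile 1 (replacing 2). tops = [1]
4: new pile. tops = [1, 4]

2 piles, so the longest increasing subsequence has length 2.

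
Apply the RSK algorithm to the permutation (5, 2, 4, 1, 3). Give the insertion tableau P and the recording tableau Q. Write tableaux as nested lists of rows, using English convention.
Insert each entry of the permutation into P by Schensted row insertion, recording in Q the position of each new cell.

Insert 5: appended to row 1. P = [[5]].
Insert 2: 2 bumps 5 from row 1; 5 starts row 2. P = [[2], [5]].
Insert 4: appended to row 1. P = [[2, 4], [5]].
Insert 1: 1 bumps 2 from row 1; 2 bumps 5 from row 2; 5 starts row 3. P = [[1, 4], [2], [5]].
Insert 3: 3 bumps 4 from row 1; 4 appends to row 2. P = [[1, 3], [2, 4], [5]].

So P = [[1, 3], [2, 4], [5]], Q = [[1, 3], [2, 5], [4]].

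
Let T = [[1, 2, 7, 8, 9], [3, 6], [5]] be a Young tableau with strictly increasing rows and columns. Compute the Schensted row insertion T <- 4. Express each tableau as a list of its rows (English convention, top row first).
[[1, 2, 4, 8, 9], [3, 6, 7], [5]]

In row 1, 4 replaces 7 (the leftmost entry greater than 4); 7 is bumped to row 2. 7 is appended to row 2. The new tableau is [[1, 2, 4, 8, 9], [3, 6, 7], [5]].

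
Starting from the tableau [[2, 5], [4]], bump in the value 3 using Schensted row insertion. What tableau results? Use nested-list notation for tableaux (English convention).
In row 1, 3 replaces 5 (the leftmost entry greater than 3); 5 is bumped to row 2. 5 is appended to row 2. The new tableau is [[2, 3], [4, 5]].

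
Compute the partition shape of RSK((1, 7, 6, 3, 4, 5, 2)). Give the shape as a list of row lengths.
[4, 1, 1, 1]

Row-insert each entry into an empty tableau.

After inserting 1: P = [[1]].
After inserting 7: P = [[1, 7]].
After inserting 6: P = [[1, 6], [7]].
After inserting 3: P = [[1, 3], [6], [7]].
After inserting 4: P = [[1, 3, 4], [6], [7]].
After inserting 5: P = [[1, 3, 4, 5], [6], [7]].
After inserting 2: P = [[1, 2, 4, 5], [3], [6], [7]].

The final insertion tableau P = [[1, 2, 4, 5], [3], [6], [7]] has shape [4, 1, 1, 1].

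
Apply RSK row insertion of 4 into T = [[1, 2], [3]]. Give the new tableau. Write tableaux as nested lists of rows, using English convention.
4 is larger than every entry of row 1, so it is appended to row 1. The new tableau is [[1, 2, 4], [3]].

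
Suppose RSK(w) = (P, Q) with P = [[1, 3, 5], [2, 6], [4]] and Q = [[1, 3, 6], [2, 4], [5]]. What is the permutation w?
Reverse the RSK construction: for i from n down to 1, find the cell of Q containing i, remove the entry at that cell from P, and reverse-bump it up through P; the value ejected from row 1 is w(i).

Step i=6: Q has 6 at row 1, column 3; remove that cell from P, ejecting 5. So w(6) = 5. P is now [[1, 3], [2, 6], [4]].
Step i=5: Q has 5 at row 3, column 1; remove 4 from row 3 of P and reverse-bump: 4 enters row 2 and ejects 2; 2 enters row 1 and ejects 1. So w(5) = 1. P is now [[2, 3], [4, 6]].
Step i=4: Q has 4 at row 2, column 2; remove 6 from row 2 of P and reverse-bump: 6 enters row 1 and ejects 3. So w(4) = 3. P is now [[2, 6], [4]].
Step i=3: Q has 3 at row 1, column 2; remove that cell from P, ejecting 6. So w(3) = 6. P is now [[2], [4]].
Step i=2: Q has 2 at row 2, column 1; remove 4 from row 2 of P and reverse-bump: 4 enters row 1 and ejects 2. So w(2) = 2. P is now [[4]].
Step i=1: Q has 1 at row 1, column 1; remove that cell from P, ejecting 4. So w(1) = 4. P is now [].

So w = 4 2 6 3 1 5.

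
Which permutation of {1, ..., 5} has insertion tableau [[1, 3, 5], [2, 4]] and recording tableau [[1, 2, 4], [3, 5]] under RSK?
2 4 1 5 3

Reverse the RSK construction: for i from n down to 1, find the cell of Q containing i, remove the entry at that cell from P, and reverse-bump it up through P; the value ejected from row 1 is w(i).

Step i=5: Q has 5 at row 2, column 2; remove 4 from row 2 of P and reverse-bump: 4 enters row 1 and ejects 3. So w(5) = 3. P is now [[1, 4, 5], [2]].
Step i=4: Q has 4 at row 1, column 3; remove that cell from P, ejecting 5. So w(4) = 5. P is now [[1, 4], [2]].
Step i=3: Q has 3 at row 2, column 1; remove 2 from row 2 of P and reverse-bump: 2 enters row 1 and ejects 1. So w(3) = 1. P is now [[2, 4]].
Step i=2: Q has 2 at row 1, column 2; remove that cell from P, ejecting 4. So w(2) = 4. P is now [[2]].
Step i=1: Q has 1 at row 1, column 1; remove that cell from P, ejecting 2. So w(1) = 2. P is now [].

So w = 2 4 1 5 3.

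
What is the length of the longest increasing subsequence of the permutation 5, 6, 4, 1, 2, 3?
3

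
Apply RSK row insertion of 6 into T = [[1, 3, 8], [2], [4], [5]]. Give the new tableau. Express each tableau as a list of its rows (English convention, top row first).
[[1, 3, 6], [2, 8], [4], [5]]

In row 1, 6 replaces 8 (the leftmost entry greater than 6); 8 is bumped to row 2. 8 is appended to row 2. The new tableau is [[1, 3, 6], [2, 8], [4], [5]].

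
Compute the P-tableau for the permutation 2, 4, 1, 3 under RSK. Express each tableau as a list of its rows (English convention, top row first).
P = [[1, 3], [2, 4]]

Insert 2: appended to row 1. P = [[2]].
Insert 4: appended to row 1. P = [[2, 4]].
Insert 1: 1 bumps 2 from row 1; 2 starts row 2. P = [[1, 4], [2]].
Insert 3: 3 bumps 4 from row 1; 4 appends to row 2. P = [[1, 3], [2, 4]].

So P = [[1, 3], [2, 4]].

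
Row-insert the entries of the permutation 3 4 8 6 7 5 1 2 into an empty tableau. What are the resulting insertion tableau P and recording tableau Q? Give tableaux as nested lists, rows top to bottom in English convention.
P = [[1, 2, 5, 7], [3, 4], [6], [8]], Q = [[1, 2, 3, 5], [4, 8], [6], [7]]

Insert each entry of the permutation into P by Schensted row insertion, recording in Q the position of each new cell.

Insert 3: appended to row 1. P = [[3]].
Insert 4: appended to row 1. P = [[3, 4]].
Insert 8: appended to row 1. P = [[3, 4, 8]].
Insert 6: 6 bumps 8 from row 1; 8 starts row 2. P = [[3, 4, 6], [8]].
Insert 7: appended to row 1. P = [[3, 4, 6, 7], [8]].
Insert 5: 5 bumps 6 from row 1; 6 bumps 8 from row 2; 8 starts row 3. P = [[3, 4, 5, 7], [6], [8]].
Insert 1: 1 bumps 3 from row 1; 3 bumps 6 from row 2; 6 bumps 8 from row 3; 8 starts row 4. P = [[1, 4, 5, 7], [3], [6], [8]].
Insert 2: 2 bumps 4 from row 1; 4 appends to row 2. P = [[1, 2, 5, 7], [3, 4], [6], [8]].

So P = [[1, 2, 5, 7], [3, 4], [6], [8]], Q = [[1, 2, 3, 5], [4, 8], [6], [7]].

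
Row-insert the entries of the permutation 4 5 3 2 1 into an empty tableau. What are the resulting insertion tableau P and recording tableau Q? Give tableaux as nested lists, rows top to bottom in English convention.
P = [[1, 5], [2], [3], [4]], Q = [[1, 2], [3], [4], [5]]

Insert each entry of the permutation into P by Schensted row insertion, recording in Q the position of each new cell.

After inserting 4: P = [[4]].
After inserting 5: P = [[4, 5]].
After inserting 3: P = [[3, 5], [4]].
After inserting 2: P = [[2, 5], [3], [4]].
After inserting 1: P = [[1, 5], [2], [3], [4]].

So P = [[1, 5], [2], [3], [4]], Q = [[1, 2], [3], [4], [5]].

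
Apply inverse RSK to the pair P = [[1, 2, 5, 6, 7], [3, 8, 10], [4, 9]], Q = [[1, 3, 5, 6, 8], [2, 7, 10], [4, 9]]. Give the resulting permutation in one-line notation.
4 1 3 2 5 9 8 10 6 7

Reverse the RSK construction: for i from n down to 1, find the cell of Q containing i, remove the entry at that cell from P, and reverse-bump it up through P; the value ejected from row 1 is w(i).

Step i=10: Q has 10 at row 2, column 3; remove 10 from row 2 of P and reverse-bump: 10 enters row 1 and ejects 7. So w(10) = 7. P is now [[1, 2, 5, 6, 10], [3, 8], [4, 9]].
Step i=9: Q has 9 at row 3, column 2; remove 9 from row 3 of P and reverse-bump: 9 enters row 2 and ejects 8; 8 enters row 1 and ejects 6. So w(9) = 6. P is now [[1, 2, 5, 8, 10], [3, 9], [4]].
Step i=8: Q has 8 at row 1, column 5; remove that cell from P, ejecting 10. So w(8) = 10. P is now [[1, 2, 5, 8], [3, 9], [4]].
Step i=7: Q has 7 at row 2, column 2; remove 9 from row 2 of P and reverse-bump: 9 enters row 1 and ejects 8. So w(7) = 8. P is now [[1, 2, 5, 9], [3], [4]].
Step i=6: Q has 6 at row 1, column 4; remove that cell from P, ejecting 9. So w(6) = 9. P is now [[1, 2, 5], [3], [4]].
Step i=5: Q has 5 at row 1, column 3; remove that cell from P, ejecting 5. So w(5) = 5. P is now [[1, 2], [3], [4]].
Step i=4: Q has 4 at row 3, column 1; remove 4 from row 3 of P and reverse-bump: 4 enters row 2 and ejects 3; 3 enters row 1 and ejects 2. So w(4) = 2. P is now [[1, 3], [4]].
Step i=3: Q has 3 at row 1, column 2; remove that cell from P, ejecting 3. So w(3) = 3. P is now [[1], [4]].
Step i=2: Q has 2 at row 2, column 1; remove 4 from row 2 of P and reverse-bump: 4 enters row 1 and ejects 1. So w(2) = 1. P is now [[4]].
Step i=1: Q has 1 at row 1, column 1; remove that cell from P, ejecting 4. So w(1) = 4. P is now [].

So w = 4 1 3 2 5 9 8 10 6 7.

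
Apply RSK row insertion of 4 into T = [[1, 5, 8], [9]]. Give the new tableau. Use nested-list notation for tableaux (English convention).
[[1, 4, 8], [5], [9]]

In row 1, 4 replaces 5 (the leftmost entry greater than 4); 5 is bumped to row 2. In row 2, 5 replaces 9 (the leftmost entry greater than 5); 9 is bumped to row 3. 9 starts a new row 3. The new tableau is [[1, 4, 8], [5], [9]].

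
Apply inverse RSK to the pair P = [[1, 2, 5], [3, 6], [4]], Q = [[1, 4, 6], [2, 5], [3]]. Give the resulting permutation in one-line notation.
4 3 1 6 2 5

Reverse RSK: for i = n, n-1, ..., 1, locate i in Q, remove the corresponding corner cell from P, and reverse-bump its entry up through P; the value ejected from row 1 is w(i).

So w = 4 3 1 6 2 5.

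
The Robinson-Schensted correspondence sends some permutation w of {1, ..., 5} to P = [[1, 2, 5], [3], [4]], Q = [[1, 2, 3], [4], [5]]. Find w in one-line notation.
1 4 5 3 2

Reverse the RSK construction: for i from n down to 1, find the cell of Q containing i, remove the entry at that cell from P, and reverse-bump it up through P; the value ejected from row 1 is w(i).

Step i=5: Q has 5 at row 3, column 1; remove 4 from row 3 of P and reverse-bump: 4 enters row 2 and ejects 3; 3 enters row 1 and ejects 2. So w(5) = 2. P is now [[1, 3, 5], [4]].
Step i=4: Q has 4 at row 2, column 1; remove 4 from row 2 of P and reverse-bump: 4 enters row 1 and ejects 3. So w(4) = 3. P is now [[1, 4, 5]].
Step i=3: Q has 3 at row 1, column 3; remove that cell from P, ejecting 5. So w(3) = 5. P is now [[1, 4]].
Step i=2: Q has 2 at row 1, column 2; remove that cell from P, ejecting 4. So w(2) = 4. P is now [[1]].
Step i=1: Q has 1 at row 1, column 1; remove that cell from P, ejecting 1. So w(1) = 1. P is now [].

So w = 1 4 5 3 2.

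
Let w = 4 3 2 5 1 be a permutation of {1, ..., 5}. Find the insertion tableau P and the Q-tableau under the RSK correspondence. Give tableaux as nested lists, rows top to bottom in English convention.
Insert each entry of the permutation into P by Schensted row insertion, recording in Q the position of each new cell.

Insert 4: appended to row 1. P = [[4]].
Insert 3: 3 bumps 4 from row 1; 4 starts row 2. P = [[3], [4]].
Insert 2: 2 bumps 3 from row 1; 3 bumps 4 from row 2; 4 starts row 3. P = [[2], [3], [4]].
Insert 5: appended to row 1. P = [[2, 5], [3], [4]].
Insert 1: 1 bumps 2 from row 1; 2 bumps 3 from row 2; 3 bumps 4 from row 3; 4 starts row 4. P = [[1, 5], [2], [3], [4]].

So P = [[1, 5], [2], [3], [4]], Q = [[1, 4], [2], [3], [5]].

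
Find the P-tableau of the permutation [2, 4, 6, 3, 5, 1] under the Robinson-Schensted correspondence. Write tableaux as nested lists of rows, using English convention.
Insert 2: appended to row 1. P = [[2]].
Insert 4: appended to row 1. P = [[2, 4]].
Insert 6: appended to row 1. P = [[2, 4, 6]].
Insert 3: 3 bumps 4 from row 1; 4 starts row 2. P = [[2, 3, 6], [4]].
Insert 5: 5 bumps 6 from row 1; 6 appends to row 2. P = [[2, 3, 5], [4, 6]].
Insert 1: 1 bumps 2 from row 1; 2 bumps 4 from row 2; 4 starts row 3. P = [[1, 3, 5], [2, 6], [4]].

So P = [[1, 3, 5], [2, 6], [4]].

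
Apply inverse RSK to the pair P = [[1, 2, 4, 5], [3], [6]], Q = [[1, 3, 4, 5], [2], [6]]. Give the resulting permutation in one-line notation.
6 1 3 4 5 2

Reverse the RSK construction: for i from n down to 1, find the cell of Q containing i, remove the entry at that cell from P, and reverse-bump it up through P; the value ejected from row 1 is w(i).

Step i=6: Q has 6 at row 3, column 1; remove 6 from row 3 of P and reverse-bump: 6 enters row 2 and ejects 3; 3 enters row 1 and ejects 2. So w(6) = 2. P is now [[1, 3, 4, 5], [6]].
Step i=5: Q has 5 at row 1, column 4; remove that cell from P, ejecting 5. So w(5) = 5. P is now [[1, 3, 4], [6]].
Step i=4: Q has 4 at row 1, column 3; remove that cell from P, ejecting 4. So w(4) = 4. P is now [[1, 3], [6]].
Step i=3: Q has 3 at row 1, column 2; remove that cell from P, ejecting 3. So w(3) = 3. P is now [[1], [6]].
Step i=2: Q has 2 at row 2, column 1; remove 6 from row 2 of P and reverse-bump: 6 enters row 1 and ejects 1. So w(2) = 1. P is now [[6]].
Step i=1: Q has 1 at row 1, column 1; remove that cell from P, ejecting 6. So w(1) = 6. P is now [].

So w = 6 1 3 4 5 2.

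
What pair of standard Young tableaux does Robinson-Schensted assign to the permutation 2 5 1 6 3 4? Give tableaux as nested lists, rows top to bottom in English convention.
Insert each entry of the permutation into P by Schensted row insertion, recording in Q the position of each new cell.

Insert 2: appended to row 1. P = [[2]].
Insert 5: appended to row 1. P = [[2, 5]].
Insert 1: 1 bumps 2 from row 1; 2 starts row 2. P = [[1, 5], [2]].
Insert 6: appended to row 1. P = [[1, 5, 6], [2]].
Insert 3: 3 bumps 5 from row 1; 5 appends to row 2. P = [[1, 3, 6], [2, 5]].
Insert 4: 4 bumps 6 from row 1; 6 appends to row 2. P = [[1, 3, 4], [2, 5, 6]].

So P = [[1, 3, 4], [2, 5, 6]], Q = [[1, 2, 4], [3, 5, 6]].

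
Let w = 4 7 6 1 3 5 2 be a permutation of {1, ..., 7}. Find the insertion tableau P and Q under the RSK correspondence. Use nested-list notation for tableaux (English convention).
P = [[1, 2, 5], [3, 6], [4], [7]], Q = [[1, 2, 6], [3, 5], [4], [7]]

Insert each entry of the permutation into P by Schensted row insertion, recording in Q the position of each new cell.

After inserting 4: P = [[4]].
After inserting 7: P = [[4, 7]].
After inserting 6: P = [[4, 6], [7]].
After inserting 1: P = [[1, 6], [4], [7]].
After inserting 3: P = [[1, 3], [4, 6], [7]].
After inserting 5: P = [[1, 3, 5], [4, 6], [7]].
After inserting 2: P = [[1, 2, 5], [3, 6], [4], [7]].

So P = [[1, 2, 5], [3, 6], [4], [7]], Q = [[1, 2, 6], [3, 5], [4], [7]].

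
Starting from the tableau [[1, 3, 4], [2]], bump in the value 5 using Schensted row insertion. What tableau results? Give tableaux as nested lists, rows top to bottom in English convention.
[[1, 3, 4, 5], [2]]

5 is larger than every entry of row 1, so it is appended to row 1. The new tableau is [[1, 3, 4, 5], [2]].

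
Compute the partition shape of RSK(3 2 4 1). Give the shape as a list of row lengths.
RSK row insertion gives P = [[1, 4], [2], [3]], which has shape [2, 1, 1].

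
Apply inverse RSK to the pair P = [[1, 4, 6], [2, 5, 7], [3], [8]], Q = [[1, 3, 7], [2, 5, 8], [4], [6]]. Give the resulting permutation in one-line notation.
Reverse RSK: for i = n, n-1, ..., 1, locate i in Q, remove the corresponding corner cell from P, and reverse-bump its entry up through P; the value ejected from row 1 is w(i).

So w = 8 3 5 2 4 1 7 6.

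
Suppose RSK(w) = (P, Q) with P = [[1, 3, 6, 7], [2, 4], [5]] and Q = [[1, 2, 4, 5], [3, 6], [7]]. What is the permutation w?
2 5 1 6 7 4 3

Reverse the RSK construction: for i from n down to 1, find the cell of Q containing i, remove the entry at that cell from P, and reverse-bump it up through P; the value ejected from row 1 is w(i).

Step i=7: Q has 7 at row 3, column 1; remove 5 from row 3 of P and reverse-bump: 5 enters row 2 and ejects 4; 4 enters row 1 and ejects 3. So w(7) = 3. P is now [[1, 4, 6, 7], [2, 5]].
Step i=6: Q has 6 at row 2, column 2; remove 5 from row 2 of P and reverse-bump: 5 enters row 1 and ejects 4. So w(6) = 4. P is now [[1, 5, 6, 7], [2]].
Step i=5: Q has 5 at row 1, column 4; remove that cell from P, ejecting 7. So w(5) = 7. P is now [[1, 5, 6], [2]].
Step i=4: Q has 4 at row 1, column 3; remove that cell from P, ejecting 6. So w(4) = 6. P is now [[1, 5], [2]].
Step i=3: Q has 3 at row 2, column 1; remove 2 from row 2 of P and reverse-bump: 2 enters row 1 and ejects 1. So w(3) = 1. P is now [[2, 5]].
Step i=2: Q has 2 at row 1, column 2; remove that cell from P, ejecting 5. So w(2) = 5. P is now [[2]].
Step i=1: Q has 1 at row 1, column 1; remove that cell from P, ejecting 2. So w(1) = 2. P is now [].

So w = 2 5 1 6 7 4 3.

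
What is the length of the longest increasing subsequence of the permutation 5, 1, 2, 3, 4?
4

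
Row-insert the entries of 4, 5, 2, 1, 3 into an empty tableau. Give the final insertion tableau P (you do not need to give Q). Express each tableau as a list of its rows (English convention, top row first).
P = [[1, 3], [2, 5], [4]]

Insert 4: appended to row 1. P = [[4]].
Insert 5: appended to row 1. P = [[4, 5]].
Insert 2: 2 bumps 4 from row 1; 4 starts row 2. P = [[2, 5], [4]].
Insert 1: 1 bumps 2 from row 1; 2 bumps 4 from row 2; 4 starts row 3. P = [[1, 5], [2], [4]].
Insert 3: 3 bumps 5 from row 1; 5 appends to row 2. P = [[1, 3], [2, 5], [4]].

So P = [[1, 3], [2, 5], [4]].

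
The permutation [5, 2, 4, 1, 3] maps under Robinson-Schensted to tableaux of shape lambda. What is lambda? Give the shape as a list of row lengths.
[2, 2, 1]

Row-insert each entry into an empty tableau.

After inserting 5: P = [[5]].
After inserting 2: P = [[2], [5]].
After inserting 4: P = [[2, 4], [5]].
After inserting 1: P = [[1, 4], [2], [5]].
After inserting 3: P = [[1, 3], [2, 4], [5]].

The final insertion tableau P = [[1, 3], [2, 4], [5]] has shape [2, 2, 1].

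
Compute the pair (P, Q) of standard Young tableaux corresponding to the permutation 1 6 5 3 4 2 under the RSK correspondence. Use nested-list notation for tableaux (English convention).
P = [[1, 2, 4], [3], [5], [6]], Q = [[1, 2, 5], [3], [4], [6]]

Insert each entry of the permutation into P by Schensted row insertion, recording in Q the position of each new cell.

Insert 1: appended to row 1. P = [[1]].
Insert 6: appended to row 1. P = [[1, 6]].
Insert 5: 5 bumps 6 from row 1; 6 starts row 2. P = [[1, 5], [6]].
Insert 3: 3 bumps 5 from row 1; 5 bumps 6 from row 2; 6 starts row 3. P = [[1, 3], [5], [6]].
Insert 4: appended to row 1. P = [[1, 3, 4], [5], [6]].
Insert 2: 2 bumps 3 from row 1; 3 bumps 5 from row 2; 5 bumps 6 from row 3; 6 starts row 4. P = [[1, 2, 4], [3], [5], [6]].

So P = [[1, 2, 4], [3], [5], [6]], Q = [[1, 2, 5], [3], [4], [6]].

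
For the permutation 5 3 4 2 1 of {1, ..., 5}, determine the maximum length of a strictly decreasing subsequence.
4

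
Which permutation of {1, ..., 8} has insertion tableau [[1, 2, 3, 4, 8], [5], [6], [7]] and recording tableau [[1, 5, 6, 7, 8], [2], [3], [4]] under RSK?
7 6 5 1 2 3 4 8

Reverse the RSK construction: for i from n down to 1, find the cell of Q containing i, remove the entry at that cell from P, and reverse-bump it up through P; the value ejected from row 1 is w(i).

Step i=8: Q has 8 at row 1, column 5; remove that cell from P, ejecting 8. So w(8) = 8. P is now [[1, 2, 3, 4], [5], [6], [7]].
Step i=7: Q has 7 at row 1, column 4; remove that cell from P, ejecting 4. So w(7) = 4. P is now [[1, 2, 3], [5], [6], [7]].
Step i=6: Q has 6 at row 1, column 3; remove that cell from P, ejecting 3. So w(6) = 3. P is now [[1, 2], [5], [6], [7]].
Step i=5: Q has 5 at row 1, column 2; remove that cell from P, ejecting 2. So w(5) = 2. P is now [[1], [5], [6], [7]].
Step i=4: Q has 4 at row 4, column 1; remove 7 from row 4 of P and reverse-bump: 7 enters row 3 and ejects 6; 6 enters row 2 and ejects 5; 5 enters row 1 and ejects 1. So w(4) = 1. P is now [[5], [6], [7]].
Step i=3: Q has 3 at row 3, column 1; remove 7 from row 3 of P and reverse-bump: 7 enters row 2 and ejects 6; 6 enters row 1 and ejects 5. So w(3) = 5. P is now [[6], [7]].
Step i=2: Q has 2 at row 2, column 1; remove 7 from row 2 of P and reverse-bump: 7 enters row 1 and ejects 6. So w(2) = 6. P is now [[7]].
Step i=1: Q has 1 at row 1, column 1; remove that cell from P, ejecting 7. So w(1) = 7. P is now [].

So w = 7 6 5 1 2 3 4 8.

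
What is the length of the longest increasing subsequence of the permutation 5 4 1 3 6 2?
3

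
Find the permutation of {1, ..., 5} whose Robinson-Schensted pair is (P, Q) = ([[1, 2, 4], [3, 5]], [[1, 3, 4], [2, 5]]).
Reverse the RSK construction: for i from n down to 1, find the cell of Q containing i, remove the entry at that cell from P, and reverse-bump it up through P; the value ejected from row 1 is w(i).

Step i=5: Q has 5 at row 2, column 2; remove 5 from row 2 of P and reverse-bump: 5 enters row 1 and ejects 4. So w(5) = 4. P is now [[1, 2, 5], [3]].
Step i=4: Q has 4 at row 1, column 3; remove that cell from P, ejecting 5. So w(4) = 5. P is now [[1, 2], [3]].
Step i=3: Q has 3 at row 1, column 2; remove that cell from P, ejecting 2. So w(3) = 2. P is now [[1], [3]].
Step i=2: Q has 2 at row 2, column 1; remove 3 from row 2 of P and reverse-bump: 3 enters row 1 and ejects 1. So w(2) = 1. P is now [[3]].
Step i=1: Q has 1 at row 1, column 1; remove that cell from P, ejecting 3. So w(1) = 3. P is now [].

So w = 3 1 2 5 4.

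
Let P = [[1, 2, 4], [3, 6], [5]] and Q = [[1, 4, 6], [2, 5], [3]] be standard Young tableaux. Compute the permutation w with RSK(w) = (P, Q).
5 3 1 6 2 4

Reverse RSK: for i = n, n-1, ..., 1, locate i in Q, remove the corresponding corner cell from P, and reverse-bump its entry up through P; the value ejected from row 1 is w(i).

So w = 5 3 1 6 2 4.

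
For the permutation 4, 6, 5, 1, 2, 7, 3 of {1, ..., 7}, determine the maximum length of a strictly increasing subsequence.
3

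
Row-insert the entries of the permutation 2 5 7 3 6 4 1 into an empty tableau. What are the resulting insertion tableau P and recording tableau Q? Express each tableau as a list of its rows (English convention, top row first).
P = [[1, 3, 4], [2, 6], [5], [7]], Q = [[1, 2, 3], [4, 5], [6], [7]]

Insert each entry of the permutation into P by Schensted row insertion, recording in Q the position of each new cell.

Insert 2: appended to row 1. P = [[2]].
Insert 5: appended to row 1. P = [[2, 5]].
Insert 7: appended to row 1. P = [[2, 5, 7]].
Insert 3: 3 bumps 5 from row 1; 5 starts row 2. P = [[2, 3, 7], [5]].
Insert 6: 6 bumps 7 from row 1; 7 appends to row 2. P = [[2, 3, 6], [5, 7]].
Insert 4: 4 bumps 6 from row 1; 6 bumps 7 from row 2; 7 starts row 3. P = [[2, 3, 4], [5, 6], [7]].
Insert 1: 1 bumps 2 from row 1; 2 bumps 5 from row 2; 5 bumps 7 from row 3; 7 starts row 4. P = [[1, 3, 4], [2, 6], [5], [7]].

So P = [[1, 3, 4], [2, 6], [5], [7]], Q = [[1, 2, 3], [4, 5], [6], [7]].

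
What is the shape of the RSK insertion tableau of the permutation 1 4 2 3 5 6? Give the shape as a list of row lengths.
Row-insert each entry into an empty tableau.

After inserting 1: P = [[1]].
After inserting 4: P = [[1, 4]].
After inserting 2: P = [[1, 2], [4]].
After inserting 3: P = [[1, 2, 3], [4]].
After inserting 5: P = [[1, 2, 3, 5], [4]].
After inserting 6: P = [[1, 2, 3, 5, 6], [4]].

The final insertion tableau P = [[1, 2, 3, 5, 6], [4]] has shape [5, 1].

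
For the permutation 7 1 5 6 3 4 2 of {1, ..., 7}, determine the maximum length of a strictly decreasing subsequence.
4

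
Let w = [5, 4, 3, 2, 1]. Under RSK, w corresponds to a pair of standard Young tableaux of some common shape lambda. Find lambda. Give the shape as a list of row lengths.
Row-insert each entry into an empty tableau.

After inserting 5: P = [[5]].
After inserting 4: P = [[4], [5]].
After inserting 3: P = [[3], [4], [5]].
After inserting 2: P = [[2], [3], [4], [5]].
After inserting 1: P = [[1], [2], [3], [4], [5]].

The final insertion tableau P = [[1], [2], [3], [4], [5]] has shape [1, 1, 1, 1, 1].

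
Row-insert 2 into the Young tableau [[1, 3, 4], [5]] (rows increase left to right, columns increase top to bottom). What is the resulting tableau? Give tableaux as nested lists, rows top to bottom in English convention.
In row 1, 2 replaces 3 (the leftmost entry greater than 2); 3 is bumped to row 2. In row 2, 3 replaces 5 (the leftmost entry greater than 3); 5 is bumped to row 3. 5 starts a new row 3. The new tableau is [[1, 2, 4], [3], [5]].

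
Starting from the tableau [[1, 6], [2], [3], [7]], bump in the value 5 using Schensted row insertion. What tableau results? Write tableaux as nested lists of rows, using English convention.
[[1, 5], [2, 6], [3], [7]]

In row 1, 5 replaces 6 (the leftmost entry greater than 5); 6 is bumped to row 2. 6 is appended to row 2. The new tableau is [[1, 5], [2, 6], [3], [7]].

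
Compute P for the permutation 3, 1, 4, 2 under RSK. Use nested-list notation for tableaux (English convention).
P = [[1, 2], [3, 4]]

Insert 3: appended to row 1. P = [[3]].
Insert 1: 1 bumps 3 from row 1; 3 starts row 2. P = [[1], [3]].
Insert 4: appended to row 1. P = [[1, 4], [3]].
Insert 2: 2 bumps 4 from row 1; 4 appends to row 2. P = [[1, 2], [3, 4]].

So P = [[1, 2], [3, 4]].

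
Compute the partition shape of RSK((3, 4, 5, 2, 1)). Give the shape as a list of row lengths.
[3, 1, 1]

Row-insert each entry into an empty tableau.

After inserting 3: P = [[3]].
After inserting 4: P = [[3, 4]].
After inserting 5: P = [[3, 4, 5]].
After inserting 2: P = [[2, 4, 5], [3]].
After inserting 1: P = [[1, 4, 5], [2], [3]].

The final insertion tableau P = [[1, 4, 5], [2], [3]] has shape [3, 1, 1].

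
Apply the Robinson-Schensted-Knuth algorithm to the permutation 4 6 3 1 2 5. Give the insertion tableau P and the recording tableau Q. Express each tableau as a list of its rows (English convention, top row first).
Insert each entry of the permutation into P by Schensted row insertion, recording in Q the position of each new cell.

After inserting 4: P = [[4]].
After inserting 6: P = [[4, 6]].
After inserting 3: P = [[3, 6], [4]].
After inserting 1: P = [[1, 6], [3], [4]].
After inserting 2: P = [[1, 2], [3, 6], [4]].
After inserting 5: P = [[1, 2, 5], [3, 6], [4]].

So P = [[1, 2, 5], [3, 6], [4]], Q = [[1, 2, 6], [3, 5], [4]].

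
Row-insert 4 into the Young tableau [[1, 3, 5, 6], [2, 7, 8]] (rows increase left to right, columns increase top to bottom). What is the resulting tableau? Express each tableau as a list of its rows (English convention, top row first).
In row 1, 4 replaces 5 (the leftmost entry greater than 4); 5 is bumped to row 2. In row 2, 5 replaces 7 (the leftmost entry greater than 5); 7 is bumped to row 3. 7 starts a new row 3. The new tableau is [[1, 3, 4, 6], [2, 5, 8], [7]].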